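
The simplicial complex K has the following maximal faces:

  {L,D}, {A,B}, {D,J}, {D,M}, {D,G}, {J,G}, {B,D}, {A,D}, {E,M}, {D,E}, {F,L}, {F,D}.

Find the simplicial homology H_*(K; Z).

Fix the vertex order A < B < D < E < F < G < J < L < M and write every simplex with vertices in increasing order. Then dim K = 1 and the simplices of K are:

  0-simplices (9): A, B, D, E, F, G, J, L, M
  1-simplices (12): AB, AD, BD, DE, DF, DG, DJ, DL, DM, EM, FL, GJ

so the chain groups are C_0 ≅ Z^9, C_1 ≅ Z^12.

The boundary map ∂_1: C_1 → C_0 is given by ∂[p,q] = [q] − [p].
As a 9×12 matrix over Z this has rank 8, with invariant factors (1,1,1,1,1,1,1,1).

Computing H_k = (kernel of ∂_k) / (image of ∂_{k+1}):

  H_0: rank C_0 − rank ∂_1 = 9 − 8 = 1, and the invariant factors of ∂_1 are all 1, so H_0 ≅ Z.
  H_1: rank ker ∂_1 − rank ∂_2 = (12 − 8) − 0 = 4, and there is no ∂_2, so H_1 ≅ Z^4.

(K is a triangulation of a wedge of 4 circles.)

H_0 = Z,  H_1 = Z^4.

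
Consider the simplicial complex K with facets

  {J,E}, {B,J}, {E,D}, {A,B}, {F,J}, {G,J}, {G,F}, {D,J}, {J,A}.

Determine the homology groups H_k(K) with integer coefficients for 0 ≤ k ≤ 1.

H_0 ≅ Z,  H_1 ≅ Z^3.

Order the vertices as A < B < D < E < F < G < J. Listing each simplex with vertices in this order, K has dimension 1 with simplices:

  0-simplices (7): A, B, D, E, F, G, J
  1-simplices (9): AB, AJ, BJ, DE, DJ, EJ, FG, FJ, GJ

giving chain groups C_0 ≅ Z^7, C_1 ≅ Z^9.

∂_1: C_1 → C_0 is given by ∂[p,q] = [q] − [p]. For instance
  ∂GJ = J − G.
The resulting 7×9 matrix has rank 6, and its Smith normal form has invariant factors (1,1,1,1,1,1).

Computing H_k = (kernel of ∂_k) / (image of ∂_{k+1}):

  H_0: rank C_0 − rank ∂_1 = 7 − 6 = 1, and the invariant factors of ∂_1 are all 1, so H_0 = Z.
  H_1: rank ker ∂_1 − rank ∂_2 = (9 − 6) − 0 = 3, and there is no ∂_2, so H_1 = Z^3.

(K is a triangulation of a wedge of 3 circles.)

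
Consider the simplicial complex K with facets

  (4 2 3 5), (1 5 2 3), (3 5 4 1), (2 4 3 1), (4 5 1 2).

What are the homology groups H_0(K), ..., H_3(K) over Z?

H_0 = Z,  H_1 = 0,  H_2 = 0,  H_3 = Z.

Fix the vertex order 1 < 2 < 3 < 4 < 5 and write every simplex with vertices in increasing order. Then dim K = 3 and the simplices of K are:

  0-simplices (5): [1], [2], [3], [4], [5]
  1-simplices (10): [1,2], [1,3], [1,4], [1,5], [2,3], [2,4], [2,5], [3,4], [3,5], [4,5]
  2-simplices (10): [1,2,3], [1,2,4], [1,2,5], [1,3,4], [1,3,5], [1,4,5], [2,3,4], [2,3,5], [2,4,5], [3,4,5]
  3-simplices (5): [1,2,3,4], [1,2,3,5], [1,2,4,5], [1,3,4,5], [2,3,4,5]

giving chain groups C_0 ≅ Z^5, C_1 ≅ Z^10, C_2 ≅ Z^10, C_3 ≅ Z^5.

Boundary ∂_1: C_1 → C_0 sends each edge [p,q] (with p < q) to q − p.
The 5×10 boundary matrix has rank 4 and Smith normal form diag(1,1,1,1).

Boundary ∂_2: C_2 → C_1 maps a triangle to the signed sum of its edges. For instance
  ∂[1,2,5] = [2,5] − [1,5] + [1,2],
  ∂[1,3,4] = [3,4] − [1,4] + [1,3].
This gives a 10×10 integer matrix of rank 6; reducing to Smith normal form yields diagonal entries (1,1,1,1,1,1).

Boundary ∂_3: C_3 → C_2 sends each 3-simplex σ to the alternating sum Σ_i (−1)^i (σ with its i-th vertex removed). For instance
  ∂[1,2,4,5] = [2,4,5] − [1,4,5] + [1,2,5] − [1,2,4],
  ∂[1,2,3,5] = [2,3,5] − [1,3,5] + [1,2,5] − [1,2,3].
This gives a 10×5 integer matrix of rank 4; reducing to Smith normal form yields diagonal entries (1,1,1,1).

From H_k ≅ ker(∂_k) / im(∂_{k+1}) we obtain:

  H_0: rank C_0 − rank ∂_1 = 5 − 4 = 1, and the invariant factors of ∂_1 are all 1, so H_0 = Z.
  H_1: rank ker ∂_1 − rank ∂_2 = (10 − 4) − 6 = 0, and the invariant factors of ∂_2 are all 1, so H_1 = 0.
  H_2: rank ker ∂_2 − rank ∂_3 = (10 − 6) − 4 = 0, and the invariant factors of ∂_3 are all 1, so H_2 = 0.
  H_3: rank ker ∂_3 − rank ∂_4 = (5 − 4) − 0 = 1, and there is no ∂_4, so H_3 = Z.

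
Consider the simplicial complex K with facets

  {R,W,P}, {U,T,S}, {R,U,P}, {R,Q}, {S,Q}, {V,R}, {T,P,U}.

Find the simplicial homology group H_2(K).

H_2 ≅ 0.

We work with the vertex ordering P < Q < R < S < T < U < V < W. The simplices of K, each written with vertices in increasing order, are:

  0-simplices (8): P, Q, R, S, T, U, V, W
  1-simplices (12): PR, PT, PU, PW, QR, QS, RU, RV, RW, ST, SU, TU
  2-simplices (4): PRU, PRW, PTU, STU

so the chain groups are C_0 ≅ Z^8, C_1 ≅ Z^12, C_2 ≅ Z^4.

The boundary map ∂_1: C_1 → C_0 is given by ∂[p,q] = [q] − [p].
The resulting 8×12 matrix has rank 7, and its Smith normal form has invariant factors (1,1,1,1,1,1,1).

∂_2: C_2 → C_1 maps a triangle to the signed sum of its edges. For instance
  ∂STU = TU − SU + ST,
  ∂PTU = TU − PU + PT.
As a 12×4 matrix over Z this has rank 4, with invariant factors (1,1,1,1).

Now H_k = ker ∂_k / im ∂_{k+1}, so:

  H_2: rank ker ∂_2 − rank ∂_3 = (4 − 4) − 0 = 0, and there is no ∂_3, so H_2 = 0.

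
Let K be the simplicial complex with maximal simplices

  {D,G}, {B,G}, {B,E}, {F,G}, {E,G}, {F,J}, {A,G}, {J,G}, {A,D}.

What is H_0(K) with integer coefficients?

Fix the vertex order A < B < D < E < F < G < J and write every simplex with vertices in increasing order. Then dim K = 1 and the simplices of K are:

  0-simplices (7): A, B, D, E, F, G, J
  1-simplices (9): AD, AG, BE, BG, DG, EG, FG, FJ, GJ

giving chain groups C_0 ≅ Z^7, C_1 ≅ Z^9.

Boundary ∂_1: C_1 → C_0 sends each edge [p,q] (with p < q) to q − p. For instance
  ∂BE = E − B.
The 7×9 boundary matrix has rank 6 and Smith normal form diag(1,1,1,1,1,1).

Now H_k = ker ∂_k / im ∂_{k+1}, so:

  H_0: rank C_0 − rank ∂_1 = 7 − 6 = 1, and the invariant factors of ∂_1 are all 1, so H_0 ≅ Z.

H_0 = Z.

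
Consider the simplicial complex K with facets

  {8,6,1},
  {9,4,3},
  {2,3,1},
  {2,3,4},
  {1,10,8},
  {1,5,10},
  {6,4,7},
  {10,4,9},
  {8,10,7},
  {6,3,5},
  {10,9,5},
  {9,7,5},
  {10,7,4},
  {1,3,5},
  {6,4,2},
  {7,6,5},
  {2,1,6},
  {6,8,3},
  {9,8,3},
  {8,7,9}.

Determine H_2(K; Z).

Order the vertices as 1 < 2 < 3 < 4 < 5 < 6 < 7 < 8 < 9 < 10. Listing each simplex with vertices in this order, K has dimension 2 with simplices:

  0-simplices (10): [1], [2], [3], [4], [5], [6], [7], [8], [9], [10]
  1-simplices (30): (30 of them)
  2-simplices (20): (20 of them)

Hence C_0 ≅ Z^10, C_1 ≅ Z^30, C_2 ≅ Z^20.

∂_1: C_1 → C_0 sends each edge [p,q] (with p < q) to q − p.
As a 10×30 matrix over Z this has rank 9, with invariant factors (1,1,1,1,1,1,1,1,1).

The boundary map ∂_2: C_2 → C_1 acts by ∂[p,q,r] = [q,r] − [p,r] + [p,q]. For instance
  ∂[4,9,10] = [9,10] − [4,10] + [4,9],
  ∂[3,5,6] = [5,6] − [3,6] + [3,5].
As a 30×20 matrix over Z this has rank 20, with invariant factors (1,1,1,1,1,1,1,1,1,1,1,1,1,1,1,1,1,1,1,2).

From H_k ≅ ker(∂_k) / im(∂_{k+1}) we obtain:

  H_2: rank ker ∂_2 − rank ∂_3 = (20 − 20) − 0 = 0, and there is no ∂_3, so H_2 = 0.

(K is a triangulation of the Klein bottle.)

H_2 = 0.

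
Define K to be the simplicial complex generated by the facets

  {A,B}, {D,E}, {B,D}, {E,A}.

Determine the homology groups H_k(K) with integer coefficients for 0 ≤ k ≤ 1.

Take the total order A < B < D < E on the vertex set. Then K (dimension 1) consists of the simplices:

  0-simplices (4): A, B, D, E
  1-simplices (4): AB, AE, BD, DE

Hence C_0 ≅ Z^4, C_1 ≅ Z^4.

Boundary ∂_1: C_1 → C_0 is given by ∂[p,q] = [q] − [p]. For instance
  ∂DE = E − D.
As a 4×4 matrix over Z this has rank 3, with invariant factors (1,1,1).

Reading off H_k = ker ∂_k / im ∂_{k+1}:

  H_0: rank C_0 − rank ∂_1 = 4 − 3 = 1, and the invariant factors of ∂_1 are all 1, so H_0 ≅ Z.
  H_1: rank ker ∂_1 − rank ∂_2 = (4 − 3) − 0 = 1, and there is no ∂_2, so H_1 ≅ Z.

As a check, the Euler characteristic is 4 − 4 = 0, which agrees with 1 − 1 = 0.

H_0 ≅ Z,  H_1 ≅ Z.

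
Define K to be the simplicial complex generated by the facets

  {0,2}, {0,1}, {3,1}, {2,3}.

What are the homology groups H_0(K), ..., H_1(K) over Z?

H_0 = Z,  H_1 = Z.

We work with the vertex ordering 0 < 1 < 2 < 3. The simplices of K, each written with vertices in increasing order, are:

  0-simplices (4): [0], [1], [2], [3]
  1-simplices (4): [0,1], [0,2], [1,3], [2,3]

Hence C_0 ≅ Z^4, C_1 ≅ Z^4.

The boundary map ∂_1: C_1 → C_0 is given by ∂[p,q] = [q] − [p]. For instance
  ∂[0,1] = [1] − [0].
The resulting 4×4 matrix has rank 3, and its Smith normal form has invariant factors (1,1,1).

Now H_k = ker ∂_k / im ∂_{k+1}, so:

  H_0: rank C_0 − rank ∂_1 = 4 − 3 = 1, and the invariant factors of ∂_1 are all 1, so H_0 = Z.
  H_1: rank ker ∂_1 − rank ∂_2 = (4 − 3) − 0 = 1, and there is no ∂_2, so H_1 = Z.

(K is a triangulation of the circle S^1.)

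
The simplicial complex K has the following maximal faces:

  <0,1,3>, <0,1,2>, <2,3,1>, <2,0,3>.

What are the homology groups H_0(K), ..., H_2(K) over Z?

Fix the vertex order 0 < 1 < 2 < 3 and write every simplex with vertices in increasing order. Then dim K = 2 and the simplices of K are:

  0-simplices (4): [0], [1], [2], [3]
  1-simplices (6): [0,1], [0,2], [0,3], [1,2], [1,3], [2,3]
  2-simplices (4): [0,1,2], [0,1,3], [0,2,3], [1,2,3]

so the chain groups are C_0 ≅ Z^4, C_1 ≅ Z^6, C_2 ≅ Z^4.

Boundary ∂_1: C_1 → C_0 is given by ∂[p,q] = [q] − [p].
As a 4×6 matrix over Z this has rank 3, with invariant factors (1,1,1).

∂_2: C_2 → C_1 sends each 2-simplex [p,q,r] to [q,r] − [p,r] + [p,q]. For instance
  ∂[0,2,3] = [2,3] − [0,3] + [0,2],
  ∂[0,1,2] = [1,2] − [0,2] + [0,1].
The 6×4 boundary matrix has rank 3 and Smith normal form diag(1,1,1).

Reading off H_k = ker ∂_k / im ∂_{k+1}:

  H_0: rank C_0 − rank ∂_1 = 4 − 3 = 1, and the invariant factors of ∂_1 are all 1, so H_0 = Z.
  H_1: rank ker ∂_1 − rank ∂_2 = (6 − 3) − 3 = 0, and the invariant factors of ∂_2 are all 1, so H_1 = 0.
  H_2: rank ker ∂_2 − rank ∂_3 = (4 − 3) − 0 = 1, and there is no ∂_3, so H_2 = Z.

(K is a triangulation of the 2-sphere S^2.)

H_0 ≅ Z,  H_1 = 0,  H_2 ≅ Z.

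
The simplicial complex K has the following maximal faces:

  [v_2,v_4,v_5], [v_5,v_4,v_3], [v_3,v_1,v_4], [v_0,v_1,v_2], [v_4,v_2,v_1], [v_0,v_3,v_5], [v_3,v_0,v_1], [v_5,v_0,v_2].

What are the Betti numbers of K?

b_0 = 1, b_1 = 0, b_2 = 1.

Fix the vertex order v_0 < v_1 < v_2 < v_3 < v_4 < v_5 and write every simplex with vertices in increasing order. Then dim K = 2 and the simplices of K are:

  0-simplices (6): [v_0], [v_1], [v_2], [v_3], [v_4], [v_5]
  1-simplices (12): [v_0,v_1], [v_0,v_2], [v_0,v_3], [v_0,v_5], [v_1,v_2], [v_1,v_3], [v_1,v_4], [v_2,v_4], [v_2,v_5], [v_3,v_4], [v_3,v_5], [v_4,v_5]
  2-simplices (8): [v_0,v_1,v_2], [v_0,v_1,v_3], [v_0,v_2,v_5], [v_0,v_3,v_5], [v_1,v_2,v_4], [v_1,v_3,v_4], [v_2,v_4,v_5], [v_3,v_4,v_5]

Hence C_0 ≅ Z^6, C_1 ≅ Z^12, C_2 ≅ Z^8.

Boundary ∂_1: C_1 → C_0 sends each edge [p,q] (with p < q) to q − p. For instance
  ∂[v_0,v_1] = [v_1] − [v_0].
The resulting 6×12 matrix has rank 5, and its Smith normal form has invariant factors (1,1,1,1,1).

The boundary map ∂_2: C_2 → C_1 sends each 2-simplex [p,q,r] to [q,r] − [p,r] + [p,q]. For instance
  ∂[v_2,v_4,v_5] = [v_4,v_5] − [v_2,v_5] + [v_2,v_4],
  ∂[v_0,v_3,v_5] = [v_3,v_5] − [v_0,v_5] + [v_0,v_3].
The resulting 12×8 matrix has rank 7, and its Smith normal form has invariant factors (1,1,1,1,1,1,1).

Computing H_k = (kernel of ∂_k) / (image of ∂_{k+1}):

  H_0: rank C_0 − rank ∂_1 = 6 − 5 = 1, and the invariant factors of ∂_1 are all 1, so H_0 ≅ Z.
  H_1: rank ker ∂_1 − rank ∂_2 = (12 − 5) − 7 = 0, and the invariant factors of ∂_2 are all 1, so H_1 ≅ 0.
  H_2: rank ker ∂_2 − rank ∂_3 = (8 − 7) − 0 = 1, and there is no ∂_3, so H_2 ≅ Z.

As a check, the Euler characteristic is 6 − 12 + 8 = 2, which agrees with 1 − 0 + 1 = 2.
(K is a triangulation of the 2-sphere S^2.)

Hence the Betti numbers are b_0 = 1, b_1 = 0, b_2 = 1.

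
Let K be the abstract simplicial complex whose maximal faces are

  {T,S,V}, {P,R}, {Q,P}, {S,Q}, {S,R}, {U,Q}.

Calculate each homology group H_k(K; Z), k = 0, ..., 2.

H_0 ≅ Z,  H_1 ≅ Z,  H_2 = 0.

Fix the vertex order P < Q < R < S < T < U < V and write every simplex with vertices in increasing order. Then dim K = 2 and the simplices of K are:

  0-simplices (7): P, Q, R, S, T, U, V
  1-simplices (8): PQ, PR, QS, QU, RS, ST, SV, TV
  2-simplices (1): STV

Hence C_0 ≅ Z^7, C_1 ≅ Z^8, C_2 ≅ Z^1.

Boundary ∂_1: C_1 → C_0 maps an edge to its endpoints' difference, ∂[p,q] = q − p. For instance
  ∂TV = V − T.
This gives a 7×8 integer matrix of rank 6; reducing to Smith normal form yields diagonal entries (1,1,1,1,1,1).

Boundary ∂_2: C_2 → C_1 maps a triangle to the signed sum of its edges. For instance
  ∂STV = TV − SV + ST.
This gives a 8×1 integer matrix of rank 1; reducing to Smith normal form yields diagonal entries (1).

Computing H_k = (kernel of ∂_k) / (image of ∂_{k+1}):

  H_0: rank C_0 − rank ∂_1 = 7 − 6 = 1, and the invariant factors of ∂_1 are all 1, so H_0 ≅ Z.
  H_1: rank ker ∂_1 − rank ∂_2 = (8 − 6) − 1 = 1, and the invariant factors of ∂_2 are all 1, so H_1 ≅ Z.
  H_2: rank ker ∂_2 − rank ∂_3 = (1 − 1) − 0 = 0, and there is no ∂_3, so H_2 ≅ 0.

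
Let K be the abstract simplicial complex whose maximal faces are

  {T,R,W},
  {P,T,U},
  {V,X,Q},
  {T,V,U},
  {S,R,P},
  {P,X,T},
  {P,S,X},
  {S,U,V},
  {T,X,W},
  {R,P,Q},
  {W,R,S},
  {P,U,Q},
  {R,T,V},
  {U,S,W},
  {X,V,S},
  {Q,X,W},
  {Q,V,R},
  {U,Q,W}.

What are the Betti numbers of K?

b_0 = 1, b_1 = 2, b_2 = 1.

We work with the vertex ordering P < Q < R < S < T < U < V < W < X. The simplices of K, each written with vertices in increasing order, are:

  0-simplices (9): P, Q, R, S, T, U, V, W, X
  1-simplices (27): PQ, PR, PS, PT, PU, PX, QR, QU, QV, QW, QX, RS, RT, RV, RW, SU, SV, SW, SX, TU, TV, TW, TX, UV, UW, VX, WX
  2-simplices (18): PQR, PQU, PRS, PSX, PTU, PTX, QRV, QUW, QVX, QWX, RSW, RTV, RTW, SUV, SUW, SVX, TUV, TWX

giving chain groups C_0 ≅ Z^9, C_1 ≅ Z^27, C_2 ≅ Z^18.

Boundary ∂_1: C_1 → C_0 is given by ∂[p,q] = [q] − [p]. For instance
  ∂QW = W − Q.
As a 9×27 matrix over Z this has rank 8, with invariant factors (1,1,1,1,1,1,1,1).

Boundary ∂_2: C_2 → C_1 sends each 2-simplex [p,q,r] to [q,r] − [p,r] + [p,q]. For instance
  ∂PTU = TU − PU + PT,
  ∂QVX = VX − QX + QV.
As a 27×18 matrix over Z this has rank 17, with invariant factors (1,1,1,1,1,1,1,1,1,1,1,1,1,1,1,1,1).

Computing H_k = (kernel of ∂_k) / (image of ∂_{k+1}):

  H_0: rank C_0 − rank ∂_1 = 9 − 8 = 1, and the invariant factors of ∂_1 are all 1, so H_0 = Z.
  H_1: rank ker ∂_1 − rank ∂_2 = (27 − 8) − 17 = 2, and the invariant factors of ∂_2 are all 1, so H_1 = Z^2.
  H_2: rank ker ∂_2 − rank ∂_3 = (18 − 17) − 0 = 1, and there is no ∂_3, so H_2 = Z.

As a check, the Euler characteristic is 9 − 27 + 18 = 0, which agrees with 1 − 2 + 1 = 0.

Hence the Betti numbers are b_0 = 1, b_1 = 2, b_2 = 1.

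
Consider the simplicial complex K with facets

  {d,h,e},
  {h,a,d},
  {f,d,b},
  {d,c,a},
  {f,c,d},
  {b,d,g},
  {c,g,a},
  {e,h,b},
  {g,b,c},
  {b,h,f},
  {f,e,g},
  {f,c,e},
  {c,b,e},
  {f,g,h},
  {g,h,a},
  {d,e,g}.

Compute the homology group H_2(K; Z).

H_2 = Z.

Fix the vertex order a < b < c < d < e < f < g < h and write every simplex with vertices in increasing order. Then dim K = 2 and the simplices of K are:

  0-simplices (8): a, b, c, d, e, f, g, h
  1-simplices (24): ac, ad, ag, ah, bc, bd, be, bf, bg, bh, cd, ce, cf, cg, de, df, dg, dh, ef, eg, eh, fg, fh, gh
  2-simplices (16): acd, acg, adh, agh, bce, bcg, bdf, bdg, beh, bfh, cdf, cef, deg, deh, efg, fgh

Hence C_0 ≅ Z^8, C_1 ≅ Z^24, C_2 ≅ Z^16.

The boundary map ∂_1: C_1 → C_0 maps an edge to its endpoints' difference, ∂[p,q] = q − p. For instance
  ∂fh = h − f.
As a 8×24 matrix over Z this has rank 7, with invariant factors (1,1,1,1,1,1,1).

∂_2: C_2 → C_1 acts by ∂[p,q,r] = [q,r] − [p,r] + [p,q]. For instance
  ∂adh = dh − ah + ad,
  ∂deg = eg − dg + de.
The 24×16 boundary matrix has rank 15 and Smith normal form diag(1,1,1,1,1,1,1,1,1,1,1,1,1,1,1).

From H_k ≅ ker(∂_k) / im(∂_{k+1}) we obtain:

  H_2: rank ker ∂_2 − rank ∂_3 = (16 − 15) − 0 = 1, and there is no ∂_3, so H_2 ≅ Z.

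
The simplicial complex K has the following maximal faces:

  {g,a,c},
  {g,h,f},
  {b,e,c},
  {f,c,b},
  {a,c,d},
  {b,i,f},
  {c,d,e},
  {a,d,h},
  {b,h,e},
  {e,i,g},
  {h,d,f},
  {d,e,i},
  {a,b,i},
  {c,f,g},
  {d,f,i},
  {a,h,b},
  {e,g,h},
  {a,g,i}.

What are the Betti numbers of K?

b_0 = 1, b_1 = 2, b_2 = 1.

Fix the vertex order a < b < c < d < e < f < g < h < i and write every simplex with vertices in increasing order. Then dim K = 2 and the simplices of K are:

  0-simplices (9): a, b, c, d, e, f, g, h, i
  1-simplices (27): ab, ac, ad, ag, ah, ai, bc, be, bf, bh, bi, cd, ce, cf, cg, de, df, dh, di, eg, eh, ei, fg, fh, fi, gh, gi
  2-simplices (18): abh, abi, acd, acg, adh, agi, bce, bcf, beh, bfi, cde, cfg, dei, dfh, dfi, egh, egi, fgh

Hence C_0 ≅ Z^9, C_1 ≅ Z^27, C_2 ≅ Z^18.

∂_1: C_1 → C_0 is given by ∂[p,q] = [q] − [p]. For instance
  ∂cg = g − c.
The resulting 9×27 matrix has rank 8, and its Smith normal form has invariant factors (1,1,1,1,1,1,1,1).

∂_2: C_2 → C_1 maps a triangle to the signed sum of its edges. For instance
  ∂acd = cd − ad + ac,
  ∂beh = eh − bh + be.
As a 27×18 matrix over Z this has rank 17, with invariant factors (1,1,1,1,1,1,1,1,1,1,1,1,1,1,1,1,1).

Reading off H_k = ker ∂_k / im ∂_{k+1}:

  H_0: rank C_0 − rank ∂_1 = 9 − 8 = 1, and the invariant factors of ∂_1 are all 1, so H_0 = Z.
  H_1: rank ker ∂_1 − rank ∂_2 = (27 − 8) − 17 = 2, and the invariant factors of ∂_2 are all 1, so H_1 = Z^2.
  H_2: rank ker ∂_2 − rank ∂_3 = (18 − 17) − 0 = 1, and there is no ∂_3, so H_2 = Z.

(K is a triangulation of the torus T^2.)

Hence the Betti numbers are b_0 = 1, b_1 = 2, b_2 = 1.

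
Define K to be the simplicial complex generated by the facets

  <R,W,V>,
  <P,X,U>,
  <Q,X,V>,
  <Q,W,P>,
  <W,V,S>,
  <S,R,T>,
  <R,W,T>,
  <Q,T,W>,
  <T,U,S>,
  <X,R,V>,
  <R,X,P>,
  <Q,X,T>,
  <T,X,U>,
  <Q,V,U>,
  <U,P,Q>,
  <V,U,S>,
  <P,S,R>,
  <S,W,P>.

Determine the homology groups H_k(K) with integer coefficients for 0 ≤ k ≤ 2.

H_0 = Z,  H_1 = Z × Z/2,  H_2 = 0.

We work with the vertex ordering P < Q < R < S < T < U < V < W < X. The simplices of K, each written with vertices in increasing order, are:

  0-simplices (9): P, Q, R, S, T, U, V, W, X
  1-simplices (27): PQ, PR, PS, PU, PW, PX, QT, QU, QV, QW, QX, RS, RT, RV, RW, RX, ST, SU, SV, SW, TU, TW, TX, UV, UX, VW, VX
  2-simplices (18): PQU, PQW, PRS, PRX, PSW, PUX, QTW, QTX, QUV, QVX, RST, RTW, RVW, RVX, STU, SUV, SVW, TUX

giving chain groups C_0 ≅ Z^9, C_1 ≅ Z^27, C_2 ≅ Z^18.

∂_1: C_1 → C_0 is given by ∂[p,q] = [q] − [p]. For instance
  ∂RX = X − R.
The 9×27 boundary matrix has rank 8 and Smith normal form diag(1,1,1,1,1,1,1,1).

The boundary map ∂_2: C_2 → C_1 acts by ∂[p,q,r] = [q,r] − [p,r] + [p,q]. For instance
  ∂SVW = VW − SW + SV,
  ∂PRX = RX − PX + PR.
This gives a 27×18 integer matrix of rank 18; reducing to Smith normal form yields diagonal entries (1,1,1,1,1,1,1,1,1,1,1,1,1,1,1,1,1,2).

Computing H_k = (kernel of ∂_k) / (image of ∂_{k+1}):

  H_0: rank C_0 − rank ∂_1 = 9 − 8 = 1, and the invariant factors of ∂_1 are all 1, so H_0 ≅ Z.
  H_1: rank ker ∂_1 − rank ∂_2 = (27 − 8) − 18 = 1, and ∂_2 has invariant factor 2 > 1, so H_1 ≅ Z × Z/2.
  H_2: rank ker ∂_2 − rank ∂_3 = (18 − 18) − 0 = 0, and there is no ∂_3, so H_2 ≅ 0.

As a check, the Euler characteristic is 9 − 27 + 18 = 0, which agrees with 1 − 1 + 0 = 0.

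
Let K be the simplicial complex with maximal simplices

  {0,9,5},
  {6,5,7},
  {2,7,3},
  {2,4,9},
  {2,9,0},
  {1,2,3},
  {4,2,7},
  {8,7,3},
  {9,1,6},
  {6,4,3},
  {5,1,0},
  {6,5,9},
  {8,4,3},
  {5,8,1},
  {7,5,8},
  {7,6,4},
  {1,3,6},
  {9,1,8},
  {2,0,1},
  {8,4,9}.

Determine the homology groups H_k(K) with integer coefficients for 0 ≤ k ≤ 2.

Fix the vertex order 0 < 1 < 2 < 3 < 4 < 5 < 6 < 7 < 8 < 9 and write every simplex with vertices in increasing order. Then dim K = 2 and the simplices of K are:

  0-simplices (10): [0], [1], [2], [3], [4], [5], [6], [7], [8], [9]
  1-simplices (30): (30 of them)
  2-simplices (20): (20 of them)

Hence C_0 ≅ Z^10, C_1 ≅ Z^30, C_2 ≅ Z^20.

∂_1: C_1 → C_0 maps an edge to its endpoints' difference, ∂[p,q] = q − p. For instance
  ∂[3,8] = [8] − [3].
The resulting 10×30 matrix has rank 9, and its Smith normal form has invariant factors (1,1,1,1,1,1,1,1,1).

∂_2: C_2 → C_1 maps a triangle to the signed sum of its edges. For instance
  ∂[1,3,6] = [3,6] − [1,6] + [1,3],
  ∂[0,2,9] = [2,9] − [0,9] + [0,2].
As a 30×20 matrix over Z this has rank 20, with invariant factors (1,1,1,1,1,1,1,1,1,1,1,1,1,1,1,1,1,1,1,2).

Reading off H_k = ker ∂_k / im ∂_{k+1}:

  H_0: rank C_0 − rank ∂_1 = 10 − 9 = 1, and the invariant factors of ∂_1 are all 1, so H_0 ≅ Z.
  H_1: rank ker ∂_1 − rank ∂_2 = (30 − 9) − 20 = 1, and ∂_2 has invariant factor 2 > 1, so H_1 ≅ Z ⊕ Z/2.
  H_2: rank ker ∂_2 − rank ∂_3 = (20 − 20) − 0 = 0, and there is no ∂_3, so H_2 ≅ 0.

As a check, the Euler characteristic is 10 − 30 + 20 = 0, which agrees with 1 − 1 + 0 = 0.
(K is a triangulation of the Klein bottle.)

H_0 = Z,  H_1 = Z ⊕ Z/2,  H_2 = 0.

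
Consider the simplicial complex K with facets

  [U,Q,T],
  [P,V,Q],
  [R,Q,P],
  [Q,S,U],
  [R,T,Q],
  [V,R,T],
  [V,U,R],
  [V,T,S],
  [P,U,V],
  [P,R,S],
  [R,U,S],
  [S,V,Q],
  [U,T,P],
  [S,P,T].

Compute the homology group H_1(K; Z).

K has 7 vertices, 21 edges, 14 triangles.
rank ∂_1 = 6, rank ∂_2 = 13 ⇒ b_1 = 21 − 6 − 13 = 2; all invariant factors of ∂_2 are 1 so no torsion. So H_1 = Z^2.

H_1 ≅ Z^2.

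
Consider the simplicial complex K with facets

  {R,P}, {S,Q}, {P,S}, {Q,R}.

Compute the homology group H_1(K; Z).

H_1 ≅ Z.

Fix the vertex order P < Q < R < S and write every simplex with vertices in increasing order. Then dim K = 1 and the simplices of K are:

  0-simplices (4): P, Q, R, S
  1-simplices (4): PR, PS, QR, QS

giving chain groups C_0 ≅ Z^4, C_1 ≅ Z^4.

Boundary ∂_1: C_1 → C_0 sends each edge [p,q] (with p < q) to q − p.
This gives a 4×4 integer matrix of rank 3; reducing to Smith normal form yields diagonal entries (1,1,1).

Reading off H_k = ker ∂_k / im ∂_{k+1}:

  H_1: rank ker ∂_1 − rank ∂_2 = (4 − 3) − 0 = 1, and there is no ∂_2, so H_1 = Z.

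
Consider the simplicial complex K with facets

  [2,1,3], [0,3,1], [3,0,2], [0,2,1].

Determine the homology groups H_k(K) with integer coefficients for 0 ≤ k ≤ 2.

H_0 = Z,  H_1 = 0,  H_2 = Z.

Take the total order 0 < 1 < 2 < 3 on the vertex set. Then K (dimension 2) consists of the simplices:

  0-simplices (4): [0], [1], [2], [3]
  1-simplices (6): [0,1], [0,2], [0,3], [1,2], [1,3], [2,3]
  2-simplices (4): [0,1,2], [0,1,3], [0,2,3], [1,2,3]

so the chain groups are C_0 ≅ Z^4, C_1 ≅ Z^6, C_2 ≅ Z^4.

The boundary map ∂_1: C_1 → C_0 sends each edge [p,q] (with p < q) to q − p. For instance
  ∂[1,3] = [3] − [1].
As a 4×6 matrix over Z this has rank 3, with invariant factors (1,1,1).

Boundary ∂_2: C_2 → C_1 acts by ∂[p,q,r] = [q,r] − [p,r] + [p,q]. For instance
  ∂[1,2,3] = [2,3] − [1,3] + [1,2],
  ∂[0,1,3] = [1,3] − [0,3] + [0,1].
The 6×4 boundary matrix has rank 3 and Smith normal form diag(1,1,1).

Reading off H_k = ker ∂_k / im ∂_{k+1}:

  H_0: rank C_0 − rank ∂_1 = 4 − 3 = 1, and the invariant factors of ∂_1 are all 1, so H_0 = Z.
  H_1: rank ker ∂_1 − rank ∂_2 = (6 − 3) − 3 = 0, and the invariant factors of ∂_2 are all 1, so H_1 = 0.
  H_2: rank ker ∂_2 − rank ∂_3 = (4 − 3) − 0 = 1, and there is no ∂_3, so H_2 = Z.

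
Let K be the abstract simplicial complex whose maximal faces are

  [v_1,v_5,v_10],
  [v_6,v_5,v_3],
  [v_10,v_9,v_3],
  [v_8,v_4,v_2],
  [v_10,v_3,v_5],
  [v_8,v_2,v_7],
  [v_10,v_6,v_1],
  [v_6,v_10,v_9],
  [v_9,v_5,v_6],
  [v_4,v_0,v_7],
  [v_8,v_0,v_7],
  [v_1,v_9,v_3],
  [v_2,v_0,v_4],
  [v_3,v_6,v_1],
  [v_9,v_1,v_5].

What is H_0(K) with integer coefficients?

We work with the vertex ordering v_0 < v_1 < v_2 < v_3 < v_4 < v_5 < v_6 < v_7 < v_8 < v_9 < v_10. The simplices of K, each written with vertices in increasing order, are:

  0-simplices (11): [v_0], [v_1], [v_2], [v_3], [v_4], [v_5], [v_6], [v_7], [v_8], [v_9], [v_10]
  1-simplices (25): (25 of them)
  2-simplices (15): (15 of them)

giving chain groups C_0 ≅ Z^11, C_1 ≅ Z^25, C_2 ≅ Z^15.

The boundary map ∂_1: C_1 → C_0 is given by ∂[p,q] = [q] − [p].
This gives a 11×25 integer matrix of rank 9; reducing to Smith normal form yields diagonal entries (1,1,1,1,1,1,1,1,1).

∂_2: C_2 → C_1 acts by ∂[p,q,r] = [q,r] − [p,r] + [p,q]. For instance
  ∂[v_1,v_5,v_9] = [v_5,v_9] − [v_1,v_9] + [v_1,v_5],
  ∂[v_0,v_4,v_7] = [v_4,v_7] − [v_0,v_7] + [v_0,v_4].
This gives a 25×15 integer matrix of rank 15; reducing to Smith normal form yields diagonal entries (1,1,1,1,1,1,1,1,1,1,1,1,1,1,2).

Now H_k = ker ∂_k / im ∂_{k+1}, so:

  H_0: rank C_0 − rank ∂_1 = 11 − 9 = 2, and the invariant factors of ∂_1 are all 1, so H_0 = Z^2.

H_0 ≅ Z^2.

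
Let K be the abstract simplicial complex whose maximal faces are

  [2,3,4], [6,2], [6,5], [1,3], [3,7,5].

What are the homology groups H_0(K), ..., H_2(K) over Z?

H_0 = Z,  H_1 = Z,  H_2 = 0.

Order the vertices as 1 < 2 < 3 < 4 < 5 < 6 < 7. Listing each simplex with vertices in this order, K has dimension 2 with simplices:

  0-simplices (7): [1], [2], [3], [4], [5], [6], [7]
  1-simplices (9): [1,3], [2,3], [2,4], [2,6], [3,4], [3,5], [3,7], [5,6], [5,7]
  2-simplices (2): [2,3,4], [3,5,7]

giving chain groups C_0 ≅ Z^7, C_1 ≅ Z^9, C_2 ≅ Z^2.

The boundary map ∂_1: C_1 → C_0 is given by ∂[p,q] = [q] − [p]. For instance
  ∂[2,4] = [4] − [2].
The resulting 7×9 matrix has rank 6, and its Smith normal form has invariant factors (1,1,1,1,1,1).

The boundary map ∂_2: C_2 → C_1 acts by ∂[p,q,r] = [q,r] − [p,r] + [p,q]. For instance
  ∂[2,3,4] = [3,4] − [2,4] + [2,3],
  ∂[3,5,7] = [5,7] − [3,7] + [3,5].
As a 9×2 matrix over Z this has rank 2, with invariant factors (1,1).

From H_k ≅ ker(∂_k) / im(∂_{k+1}) we obtain:

  H_0: rank C_0 − rank ∂_1 = 7 − 6 = 1, and the invariant factors of ∂_1 are all 1, so H_0 = Z.
  H_1: rank ker ∂_1 − rank ∂_2 = (9 − 6) − 2 = 1, and the invariant factors of ∂_2 are all 1, so H_1 = Z.
  H_2: rank ker ∂_2 − rank ∂_3 = (2 − 2) − 0 = 0, and there is no ∂_3, so H_2 = 0.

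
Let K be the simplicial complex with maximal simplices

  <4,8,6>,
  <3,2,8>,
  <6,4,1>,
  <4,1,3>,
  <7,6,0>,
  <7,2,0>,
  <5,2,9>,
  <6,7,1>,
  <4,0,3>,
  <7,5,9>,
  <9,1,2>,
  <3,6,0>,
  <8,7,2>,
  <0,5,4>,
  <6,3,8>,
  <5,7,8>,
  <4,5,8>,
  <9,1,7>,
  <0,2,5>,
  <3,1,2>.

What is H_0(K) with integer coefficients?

H_0 = Z.

Take the total order 0 < 1 < 2 < 3 < 4 < 5 < 6 < 7 < 8 < 9 on the vertex set. Then K (dimension 2) consists of the simplices:

  0-simplices (10): [0], [1], [2], [3], [4], [5], [6], [7], [8], [9]
  1-simplices (30): (30 of them)
  2-simplices (20): (20 of them)

Hence C_0 ≅ Z^10, C_1 ≅ Z^30, C_2 ≅ Z^20.

Boundary ∂_1: C_1 → C_0 sends each edge [p,q] (with p < q) to q − p. For instance
  ∂[4,5] = [5] − [4].
As a 10×30 matrix over Z this has rank 9, with invariant factors (1,1,1,1,1,1,1,1,1).

Boundary ∂_2: C_2 → C_1 maps a triangle to the signed sum of its edges. For instance
  ∂[1,3,4] = [3,4] − [1,4] + [1,3],
  ∂[0,3,6] = [3,6] − [0,6] + [0,3].
The resulting 30×20 matrix has rank 20, and its Smith normal form has invariant factors (1,1,1,1,1,1,1,1,1,1,1,1,1,1,1,1,1,1,1,2).

From H_k ≅ ker(∂_k) / im(∂_{k+1}) we obtain:

  H_0: rank C_0 − rank ∂_1 = 10 − 9 = 1, and the invariant factors of ∂_1 are all 1, so H_0 = Z.

(K is a triangulation of the Klein bottle.)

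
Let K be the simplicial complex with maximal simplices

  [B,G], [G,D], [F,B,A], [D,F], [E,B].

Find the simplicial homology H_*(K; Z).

H_0 = Z,  H_1 = Z,  H_2 = 0.

We work with the vertex ordering A < B < D < E < F < G. The simplices of K, each written with vertices in increasing order, are:

  0-simplices (6): A, B, D, E, F, G
  1-simplices (7): AB, AF, BE, BF, BG, DF, DG
  2-simplices (1): ABF

Hence C_0 ≅ Z^6, C_1 ≅ Z^7, C_2 ≅ Z^1.

∂_1: C_1 → C_0 sends each edge [p,q] (with p < q) to q − p. For instance
  ∂AF = F − A.
This gives a 6×7 integer matrix of rank 5; reducing to Smith normal form yields diagonal entries (1,1,1,1,1).

The boundary map ∂_2: C_2 → C_1 maps a triangle to the signed sum of its edges. For instance
  ∂ABF = BF − AF + AB.
The resulting 7×1 matrix has rank 1, and its Smith normal form has invariant factors (1).

Now H_k = ker ∂_k / im ∂_{k+1}, so:

  H_0: rank C_0 − rank ∂_1 = 6 − 5 = 1, and the invariant factors of ∂_1 are all 1, so H_0 = Z.
  H_1: rank ker ∂_1 − rank ∂_2 = (7 − 5) − 1 = 1, and the invariant factors of ∂_2 are all 1, so H_1 = Z.
  H_2: rank ker ∂_2 − rank ∂_3 = (1 − 1) − 0 = 0, and there is no ∂_3, so H_2 = 0.

As a check, the Euler characteristic is 6 − 7 + 1 = 0, which agrees with 1 − 1 + 0 = 0.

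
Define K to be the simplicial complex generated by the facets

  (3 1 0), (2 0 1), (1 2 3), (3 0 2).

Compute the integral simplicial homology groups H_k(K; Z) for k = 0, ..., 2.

K has 4 vertices, 6 edges, 4 triangles.
rank ∂_0 = 0, rank ∂_1 = 3 ⇒ b_0 = 4 − 0 − 3 = 1; all invariant factors of ∂_1 are 1 so no torsion. So H_0 ≅ Z.
rank ∂_1 = 3, rank ∂_2 = 3 ⇒ b_1 = 6 − 3 − 3 = 0; all invariant factors of ∂_2 are 1 so no torsion. So H_1 ≅ 0.
rank ∂_2 = 3, rank ∂_3 = 0 ⇒ b_2 = 4 − 3 − 0 = 1. So H_2 ≅ Z.

H_0 ≅ Z,  H_1 = 0,  H_2 ≅ Z.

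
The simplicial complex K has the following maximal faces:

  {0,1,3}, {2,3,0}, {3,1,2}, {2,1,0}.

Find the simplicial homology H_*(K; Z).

H_0 = Z,  H_1 = 0,  H_2 = Z.

We work with the vertex ordering 0 < 1 < 2 < 3. The simplices of K, each written with vertices in increasing order, are:

  0-simplices (4): [0], [1], [2], [3]
  1-simplices (6): [0,1], [0,2], [0,3], [1,2], [1,3], [2,3]
  2-simplices (4): [0,1,2], [0,1,3], [0,2,3], [1,2,3]

giving chain groups C_0 ≅ Z^4, C_1 ≅ Z^6, C_2 ≅ Z^4.

The boundary map ∂_1: C_1 → C_0 is given by ∂[p,q] = [q] − [p]. For instance
  ∂[1,2] = [2] − [1].
This gives a 4×6 integer matrix of rank 3; reducing to Smith normal form yields diagonal entries (1,1,1).

The boundary map ∂_2: C_2 → C_1 maps a triangle to the signed sum of its edges. For instance
  ∂[0,2,3] = [2,3] − [0,3] + [0,2],
  ∂[0,1,2] = [1,2] − [0,2] + [0,1].
As a 6×4 matrix over Z this has rank 3, with invariant factors (1,1,1).

Now H_k = ker ∂_k / im ∂_{k+1}, so:

  H_0: rank C_0 − rank ∂_1 = 4 − 3 = 1, and the invariant factors of ∂_1 are all 1, so H_0 = Z.
  H_1: rank ker ∂_1 − rank ∂_2 = (6 − 3) − 3 = 0, and the invariant factors of ∂_2 are all 1, so H_1 = 0.
  H_2: rank ker ∂_2 − rank ∂_3 = (4 − 3) − 0 = 1, and there is no ∂_3, so H_2 = Z.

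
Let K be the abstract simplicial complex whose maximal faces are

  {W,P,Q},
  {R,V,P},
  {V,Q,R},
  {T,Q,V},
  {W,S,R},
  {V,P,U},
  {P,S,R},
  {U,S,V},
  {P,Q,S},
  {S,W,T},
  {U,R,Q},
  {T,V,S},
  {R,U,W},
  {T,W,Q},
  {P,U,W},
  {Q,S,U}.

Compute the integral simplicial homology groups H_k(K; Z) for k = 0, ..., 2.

K has 8 vertices, 24 edges, 16 triangles.
rank ∂_0 = 0, rank ∂_1 = 7 ⇒ b_0 = 8 − 0 − 7 = 1; all invariant factors of ∂_1 are 1 so no torsion. So H_0 = Z.
rank ∂_1 = 7, rank ∂_2 = 15 ⇒ b_1 = 24 − 7 − 15 = 2; all invariant factors of ∂_2 are 1 so no torsion. So H_1 = Z^2.
rank ∂_2 = 15, rank ∂_3 = 0 ⇒ b_2 = 16 − 15 − 0 = 1. So H_2 = Z.

H_0 ≅ Z,  H_1 ≅ Z^2,  H_2 ≅ Z.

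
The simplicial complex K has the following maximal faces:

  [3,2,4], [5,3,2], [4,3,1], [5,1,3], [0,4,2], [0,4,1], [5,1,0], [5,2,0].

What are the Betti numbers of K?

b_0 = 1, b_1 = 0, b_2 = 1.

Order the vertices as 0 < 1 < 2 < 3 < 4 < 5. Listing each simplex with vertices in this order, K has dimension 2 with simplices:

  0-simplices (6): [0], [1], [2], [3], [4], [5]
  1-simplices (12): [0,1], [0,2], [0,4], [0,5], [1,3], [1,4], [1,5], [2,3], [2,4], [2,5], [3,4], [3,5]
  2-simplices (8): [0,1,4], [0,1,5], [0,2,4], [0,2,5], [1,3,4], [1,3,5], [2,3,4], [2,3,5]

giving chain groups C_0 ≅ Z^6, C_1 ≅ Z^12, C_2 ≅ Z^8.

The boundary map ∂_1: C_1 → C_0 is given by ∂[p,q] = [q] − [p].
The resulting 6×12 matrix has rank 5, and its Smith normal form has invariant factors (1,1,1,1,1).

The boundary map ∂_2: C_2 → C_1 maps a triangle to the signed sum of its edges. For instance
  ∂[2,3,4] = [3,4] − [2,4] + [2,3],
  ∂[0,1,4] = [1,4] − [0,4] + [0,1].
The 12×8 boundary matrix has rank 7 and Smith normal form diag(1,1,1,1,1,1,1).

Now H_k = ker ∂_k / im ∂_{k+1}, so:

  H_0: rank C_0 − rank ∂_1 = 6 − 5 = 1, and the invariant factors of ∂_1 are all 1, so H_0 = Z.
  H_1: rank ker ∂_1 − rank ∂_2 = (12 − 5) − 7 = 0, and the invariant factors of ∂_2 are all 1, so H_1 = 0.
  H_2: rank ker ∂_2 − rank ∂_3 = (8 − 7) − 0 = 1, and there is no ∂_3, so H_2 = Z.

(K is a triangulation of the 2-sphere S^2.)

Hence the Betti numbers are b_0 = 1, b_1 = 0, b_2 = 1.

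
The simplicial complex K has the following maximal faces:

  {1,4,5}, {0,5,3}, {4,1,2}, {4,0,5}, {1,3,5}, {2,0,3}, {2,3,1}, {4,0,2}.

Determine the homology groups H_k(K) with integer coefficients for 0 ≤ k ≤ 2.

K has 6 vertices, 12 edges, 8 triangles.
rank ∂_0 = 0, rank ∂_1 = 5 ⇒ b_0 = 6 − 0 − 5 = 1; all invariant factors of ∂_1 are 1 so no torsion. So H_0 = Z.
rank ∂_1 = 5, rank ∂_2 = 7 ⇒ b_1 = 12 − 5 − 7 = 0; all invariant factors of ∂_2 are 1 so no torsion. So H_1 = 0.
rank ∂_2 = 7, rank ∂_3 = 0 ⇒ b_2 = 8 − 7 − 0 = 1. So H_2 = Z.

H_0 ≅ Z,  H_1 = 0,  H_2 ≅ Z.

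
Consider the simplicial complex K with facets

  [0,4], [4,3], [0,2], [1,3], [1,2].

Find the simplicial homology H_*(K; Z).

K has 5 vertices, 5 edges.
rank ∂_0 = 0, rank ∂_1 = 4 ⇒ b_0 = 5 − 0 − 4 = 1; all invariant factors of ∂_1 are 1 so no torsion. So H_0 ≅ Z.
rank ∂_1 = 4, rank ∂_2 = 0 ⇒ b_1 = 5 − 4 − 0 = 1. So H_1 ≅ Z.

H_0 = Z,  H_1 = Z.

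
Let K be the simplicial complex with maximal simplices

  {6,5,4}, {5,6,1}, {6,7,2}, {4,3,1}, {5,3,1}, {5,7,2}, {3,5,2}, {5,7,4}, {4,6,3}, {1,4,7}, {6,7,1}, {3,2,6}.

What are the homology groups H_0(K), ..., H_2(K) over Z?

We work with the vertex ordering 1 < 2 < 3 < 4 < 5 < 6 < 7. The simplices of K, each written with vertices in increasing order, are:

  0-simplices (7): [1], [2], [3], [4], [5], [6], [7]
  1-simplices (18): [1,3], [1,4], [1,5], [1,6], [1,7], [2,3], [2,5], [2,6], [2,7], [3,4], [3,5], [3,6], [4,5], [4,6], [4,7], [5,6], [5,7], [6,7]
  2-simplices (12): [1,3,4], [1,3,5], [1,4,7], [1,5,6], [1,6,7], [2,3,5], [2,3,6], [2,5,7], [2,6,7], [3,4,6], [4,5,6], [4,5,7]

so the chain groups are C_0 ≅ Z^7, C_1 ≅ Z^18, C_2 ≅ Z^12.

∂_1: C_1 → C_0 maps an edge to its endpoints' difference, ∂[p,q] = q − p.
As a 7×18 matrix over Z this has rank 6, with invariant factors (1,1,1,1,1,1).

∂_2: C_2 → C_1 sends each 2-simplex [p,q,r] to [q,r] − [p,r] + [p,q]. For instance
  ∂[4,5,6] = [5,6] − [4,6] + [4,5],
  ∂[1,3,4] = [3,4] − [1,4] + [1,3].
This gives a 18×12 integer matrix of rank 12; reducing to Smith normal form yields diagonal entries (1,1,1,1,1,1,1,1,1,1,1,2).

From H_k ≅ ker(∂_k) / im(∂_{k+1}) we obtain:

  H_0: rank C_0 − rank ∂_1 = 7 − 6 = 1, and the invariant factors of ∂_1 are all 1, so H_0 ≅ Z.
  H_1: rank ker ∂_1 − rank ∂_2 = (18 − 6) − 12 = 0, and ∂_2 has invariant factor 2 > 1, so H_1 ≅ Z/2.
  H_2: rank ker ∂_2 − rank ∂_3 = (12 − 12) − 0 = 0, and there is no ∂_3, so H_2 ≅ 0.

H_0 = Z,  H_1 = Z/2,  H_2 = 0.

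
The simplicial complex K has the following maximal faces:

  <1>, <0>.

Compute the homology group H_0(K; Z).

H_0 ≅ Z^2.

We work with the vertex ordering 0 < 1. The simplices of K, each written with vertices in increasing order, are:

  0-simplices (2): [0], [1]

so the chain groups are C_0 ≅ Z^2.

Reading off H_k = ker ∂_k / im ∂_{k+1}:

  H_0: rank C_0 − rank ∂_1 = 2 − 0 = 2, and there is no ∂_1, so H_0 = Z^2.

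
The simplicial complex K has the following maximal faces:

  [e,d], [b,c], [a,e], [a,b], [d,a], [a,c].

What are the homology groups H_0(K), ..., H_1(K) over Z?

K has 5 vertices, 6 edges.
rank ∂_0 = 0, rank ∂_1 = 4 ⇒ b_0 = 5 − 0 − 4 = 1; all invariant factors of ∂_1 are 1 so no torsion. So H_0 = Z.
rank ∂_1 = 4, rank ∂_2 = 0 ⇒ b_1 = 6 − 4 − 0 = 2. So H_1 = Z^2.

H_0 ≅ Z,  H_1 ≅ Z^2.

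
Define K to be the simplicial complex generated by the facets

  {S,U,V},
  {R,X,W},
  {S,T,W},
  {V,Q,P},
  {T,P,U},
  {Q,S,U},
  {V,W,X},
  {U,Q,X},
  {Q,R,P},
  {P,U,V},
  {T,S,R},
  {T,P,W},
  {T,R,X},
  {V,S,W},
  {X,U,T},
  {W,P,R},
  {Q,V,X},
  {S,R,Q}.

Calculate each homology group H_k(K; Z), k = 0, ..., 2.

H_0 ≅ Z,  H_1 ≅ Z ⊕ Z/2Z,  H_2 = 0.

Order the vertices as P < Q < R < S < T < U < V < W < X. Listing each simplex with vertices in this order, K has dimension 2 with simplices:

  0-simplices (9): P, Q, R, S, T, U, V, W, X
  1-simplices (27): PQ, PR, PT, PU, PV, PW, QR, QS, QU, QV, QX, RS, RT, RW, RX, ST, SU, SV, SW, TU, TW, TX, UV, UX, VW, VX, WX
  2-simplices (18): PQR, PQV, PRW, PTU, PTW, PUV, QRS, QSU, QUX, QVX, RST, RTX, RWX, STW, SUV, SVW, TUX, VWX

giving chain groups C_0 ≅ Z^9, C_1 ≅ Z^27, C_2 ≅ Z^18.

The boundary map ∂_1: C_1 → C_0 is given by ∂[p,q] = [q] − [p]. For instance
  ∂PQ = Q − P.
The resulting 9×27 matrix has rank 8, and its Smith normal form has invariant factors (1,1,1,1,1,1,1,1).

∂_2: C_2 → C_1 acts by ∂[p,q,r] = [q,r] − [p,r] + [p,q]. For instance
  ∂RWX = WX − RX + RW,
  ∂RST = ST − RT + RS.
This gives a 27×18 integer matrix of rank 18; reducing to Smith normal form yields diagonal entries (1,1,1,1,1,1,1,1,1,1,1,1,1,1,1,1,1,2).

Computing H_k = (kernel of ∂_k) / (image of ∂_{k+1}):

  H_0: rank C_0 − rank ∂_1 = 9 − 8 = 1, and the invariant factors of ∂_1 are all 1, so H_0 ≅ Z.
  H_1: rank ker ∂_1 − rank ∂_2 = (27 − 8) − 18 = 1, and ∂_2 has invariant factor 2 > 1, so H_1 ≅ Z ⊕ Z/2Z.
  H_2: rank ker ∂_2 − rank ∂_3 = (18 − 18) − 0 = 0, and there is no ∂_3, so H_2 ≅ 0.

As a check, the Euler characteristic is 9 − 27 + 18 = 0, which agrees with 1 − 1 + 0 = 0.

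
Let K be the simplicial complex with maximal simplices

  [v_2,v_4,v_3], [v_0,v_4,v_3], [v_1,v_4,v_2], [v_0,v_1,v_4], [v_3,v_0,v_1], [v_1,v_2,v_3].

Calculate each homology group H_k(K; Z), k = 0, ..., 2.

H_0 = Z,  H_1 = 0,  H_2 = Z.

Fix the vertex order v_0 < v_1 < v_2 < v_3 < v_4 and write every simplex with vertices in increasing order. Then dim K = 2 and the simplices of K are:

  0-simplices (5): [v_0], [v_1], [v_2], [v_3], [v_4]
  1-simplices (9): [v_0,v_1], [v_0,v_3], [v_0,v_4], [v_1,v_2], [v_1,v_3], [v_1,v_4], [v_2,v_3], [v_2,v_4], [v_3,v_4]
  2-simplices (6): [v_0,v_1,v_3], [v_0,v_1,v_4], [v_0,v_3,v_4], [v_1,v_2,v_3], [v_1,v_2,v_4], [v_2,v_3,v_4]

giving chain groups C_0 ≅ Z^5, C_1 ≅ Z^9, C_2 ≅ Z^6.

Boundary ∂_1: C_1 → C_0 maps an edge to its endpoints' difference, ∂[p,q] = q − p. For instance
  ∂[v_3,v_4] = [v_4] − [v_3].
As a 5×9 matrix over Z this has rank 4, with invariant factors (1,1,1,1).

Boundary ∂_2: C_2 → C_1 maps a triangle to the signed sum of its edges. For instance
  ∂[v_1,v_2,v_4] = [v_2,v_4] − [v_1,v_4] + [v_1,v_2],
  ∂[v_1,v_2,v_3] = [v_2,v_3] − [v_1,v_3] + [v_1,v_2].
The resulting 9×6 matrix has rank 5, and its Smith normal form has invariant factors (1,1,1,1,1).

Reading off H_k = ker ∂_k / im ∂_{k+1}:

  H_0: rank C_0 − rank ∂_1 = 5 − 4 = 1, and the invariant factors of ∂_1 are all 1, so H_0 = Z.
  H_1: rank ker ∂_1 − rank ∂_2 = (9 − 4) − 5 = 0, and the invariant factors of ∂_2 are all 1, so H_1 = 0.
  H_2: rank ker ∂_2 − rank ∂_3 = (6 − 5) − 0 = 1, and there is no ∂_3, so H_2 = Z.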